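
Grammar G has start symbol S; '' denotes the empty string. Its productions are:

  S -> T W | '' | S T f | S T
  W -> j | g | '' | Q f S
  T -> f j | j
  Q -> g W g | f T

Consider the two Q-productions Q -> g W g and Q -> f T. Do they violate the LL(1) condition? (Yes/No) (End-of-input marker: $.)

FIRST(g W g) = { g } and FIRST(f T) = { f }.
The FIRST sets are disjoint and neither alternative is nullable — no conflict.

No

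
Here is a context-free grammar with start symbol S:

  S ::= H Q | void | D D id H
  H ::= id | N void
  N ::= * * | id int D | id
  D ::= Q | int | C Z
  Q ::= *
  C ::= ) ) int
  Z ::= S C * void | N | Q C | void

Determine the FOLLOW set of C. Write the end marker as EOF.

{ ), *, id, int, void }

In D ::= C Z: add FIRST(Z) = { ), *, id, int, void }.
In Z ::= S C * void: add FIRST(* void) = { * }.
In Z ::= Q C: C is at the end, add FOLLOW(Z) = { ), *, id, int, void }.
Union: FOLLOW(C) = { ), *, id, int, void }.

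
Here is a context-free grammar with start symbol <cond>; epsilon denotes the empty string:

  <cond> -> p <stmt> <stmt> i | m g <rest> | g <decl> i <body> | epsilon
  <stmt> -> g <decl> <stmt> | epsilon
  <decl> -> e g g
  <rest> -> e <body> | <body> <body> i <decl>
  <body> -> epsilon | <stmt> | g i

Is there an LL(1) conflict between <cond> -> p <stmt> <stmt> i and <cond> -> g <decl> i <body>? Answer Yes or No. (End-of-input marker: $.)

No

FIRST(p <stmt> <stmt> i) = { p } and FIRST(g <decl> i <body>) = { g }.
The FIRST sets are disjoint and neither alternative is nullable — no conflict.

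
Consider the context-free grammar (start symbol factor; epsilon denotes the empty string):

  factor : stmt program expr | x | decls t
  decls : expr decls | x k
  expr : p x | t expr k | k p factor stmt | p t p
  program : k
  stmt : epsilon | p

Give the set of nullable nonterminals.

Directly nullable (have an epsilon-production): stmt.
No other nonterminal has a production whose RHS symbols are all nullable.

{ stmt }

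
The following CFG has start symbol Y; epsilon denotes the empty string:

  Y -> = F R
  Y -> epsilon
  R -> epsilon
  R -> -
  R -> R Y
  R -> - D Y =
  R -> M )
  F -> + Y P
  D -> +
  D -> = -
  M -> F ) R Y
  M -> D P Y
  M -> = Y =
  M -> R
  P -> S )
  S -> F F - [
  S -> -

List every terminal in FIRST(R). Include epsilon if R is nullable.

{ ), +, -, =, epsilon }

R -> epsilon contributes epsilon.
R -> - contributes {-}.
From R -> R Y: R, Y nullable, take FIRST(R) ∪ FIRST(Y) = { ), +, -, = }; also epsilon since the whole RHS is nullable.
R -> - D Y = contributes {-}.
From R -> M ): M nullable, take FIRST(M) ∪ {)} = { ), +, -, = }.
Union: FIRST(R) = { ), +, -, =, epsilon }.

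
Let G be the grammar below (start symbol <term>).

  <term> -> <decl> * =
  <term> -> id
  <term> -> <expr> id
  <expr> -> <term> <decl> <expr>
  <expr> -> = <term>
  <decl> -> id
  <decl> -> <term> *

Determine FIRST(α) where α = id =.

{ id }

id is a terminal; add {id} and stop.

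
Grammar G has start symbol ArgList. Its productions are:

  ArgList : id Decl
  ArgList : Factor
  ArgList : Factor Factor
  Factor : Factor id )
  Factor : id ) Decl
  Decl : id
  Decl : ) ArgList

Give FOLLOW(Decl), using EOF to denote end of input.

{ EOF, id }

In ArgList : id Decl: Decl is at the end, add FOLLOW(ArgList) = { EOF, id }.
In Factor : id ) Decl: Decl is at the end, add FOLLOW(Factor) = { EOF, id }.
Union: FOLLOW(Decl) = { EOF, id }.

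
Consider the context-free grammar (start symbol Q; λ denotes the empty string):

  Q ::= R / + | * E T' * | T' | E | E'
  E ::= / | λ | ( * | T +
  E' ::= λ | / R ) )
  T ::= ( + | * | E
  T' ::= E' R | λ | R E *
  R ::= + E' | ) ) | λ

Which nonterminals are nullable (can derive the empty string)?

{ E, E', Q, R, T, T' }

Directly nullable (have an λ-production): E, E', T', R.
Q ::= T' with every symbol nullable, so Q is nullable.
T ::= E with every symbol nullable, so T is nullable.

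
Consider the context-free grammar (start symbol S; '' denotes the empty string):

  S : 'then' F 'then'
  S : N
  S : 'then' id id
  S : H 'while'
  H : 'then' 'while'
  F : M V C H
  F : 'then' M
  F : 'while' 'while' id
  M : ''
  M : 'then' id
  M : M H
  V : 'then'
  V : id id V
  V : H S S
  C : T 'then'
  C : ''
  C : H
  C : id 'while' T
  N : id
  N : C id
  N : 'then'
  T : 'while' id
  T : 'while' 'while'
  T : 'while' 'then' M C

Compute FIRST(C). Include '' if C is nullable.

From C : T 'then': add FIRST(T) = { 'while' }.
C : '' contributes ''.
From C : H: add FIRST(H) = { 'then' }.
C : id 'while' T contributes {id}.
Union: FIRST(C) = { 'then', 'while', id, '' }.

{ 'then', 'while', id, '' }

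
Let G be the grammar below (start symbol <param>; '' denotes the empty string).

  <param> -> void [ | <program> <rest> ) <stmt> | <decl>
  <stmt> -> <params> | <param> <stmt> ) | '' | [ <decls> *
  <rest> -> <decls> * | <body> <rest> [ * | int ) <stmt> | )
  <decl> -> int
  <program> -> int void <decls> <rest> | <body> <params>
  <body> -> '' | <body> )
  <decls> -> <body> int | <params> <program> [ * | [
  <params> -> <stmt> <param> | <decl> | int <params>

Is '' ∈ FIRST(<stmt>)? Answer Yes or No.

Yes

<stmt> has an ''-production, so <stmt> ⇒ ''.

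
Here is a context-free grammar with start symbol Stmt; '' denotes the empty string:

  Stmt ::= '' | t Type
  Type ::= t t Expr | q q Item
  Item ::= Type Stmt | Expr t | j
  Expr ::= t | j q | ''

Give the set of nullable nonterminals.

Directly nullable (have an ''-production): Stmt, Expr.
No other nonterminal has a production whose RHS symbols are all nullable.

{ Expr, Stmt }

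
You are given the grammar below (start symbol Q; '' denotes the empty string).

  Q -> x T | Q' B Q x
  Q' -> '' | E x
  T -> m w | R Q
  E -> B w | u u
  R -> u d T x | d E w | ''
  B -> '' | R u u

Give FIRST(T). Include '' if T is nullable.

{ d, m, u, w, x }

T -> m w contributes {m}.
From T -> R Q: R nullable, take FIRST(R) ∪ FIRST(Q) = { d, u, w, x }.
Union: FIRST(T) = { d, m, u, w, x }.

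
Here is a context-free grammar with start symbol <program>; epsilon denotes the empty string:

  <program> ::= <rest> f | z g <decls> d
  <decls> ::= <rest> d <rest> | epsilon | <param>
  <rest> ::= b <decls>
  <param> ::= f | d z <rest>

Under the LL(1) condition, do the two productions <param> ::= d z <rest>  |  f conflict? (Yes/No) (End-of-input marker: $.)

FIRST(d z <rest>) = { d } and FIRST(f) = { f }.
The FIRST sets are disjoint and neither alternative is nullable — no conflict.

No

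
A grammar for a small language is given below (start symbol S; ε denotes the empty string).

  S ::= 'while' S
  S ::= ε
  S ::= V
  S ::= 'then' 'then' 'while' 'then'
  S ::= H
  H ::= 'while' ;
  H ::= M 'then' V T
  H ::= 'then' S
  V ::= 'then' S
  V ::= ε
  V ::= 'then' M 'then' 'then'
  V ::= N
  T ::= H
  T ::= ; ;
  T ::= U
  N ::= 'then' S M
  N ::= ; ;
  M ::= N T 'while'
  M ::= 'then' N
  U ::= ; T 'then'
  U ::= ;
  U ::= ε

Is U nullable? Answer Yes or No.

U has an ε-production, so U ⇒ ε.

Yes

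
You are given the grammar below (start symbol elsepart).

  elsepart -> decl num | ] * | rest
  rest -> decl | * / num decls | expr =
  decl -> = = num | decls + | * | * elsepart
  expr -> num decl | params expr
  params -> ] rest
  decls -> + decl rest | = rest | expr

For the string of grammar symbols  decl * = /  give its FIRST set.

{ *, +, =, ], num }

Add FIRST(decl) = { *, +, =, ], num }; decl is not nullable, stop.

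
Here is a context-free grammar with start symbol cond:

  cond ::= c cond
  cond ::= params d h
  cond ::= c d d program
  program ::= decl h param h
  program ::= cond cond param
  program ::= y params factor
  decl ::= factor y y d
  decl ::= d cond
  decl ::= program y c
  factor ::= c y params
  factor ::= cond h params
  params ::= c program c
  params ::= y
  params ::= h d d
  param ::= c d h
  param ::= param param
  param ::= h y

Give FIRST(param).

{ c, h }

param ::= c d h contributes {c}.
From param ::= param param: add FIRST(param) = { c, h }.
param ::= h y contributes {h}.
Union: FIRST(param) = { c, h }.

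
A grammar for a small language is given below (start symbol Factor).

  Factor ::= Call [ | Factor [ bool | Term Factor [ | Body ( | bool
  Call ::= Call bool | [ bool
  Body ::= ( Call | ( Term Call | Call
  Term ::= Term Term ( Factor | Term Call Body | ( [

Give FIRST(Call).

{ [ }

From Call ::= Call bool: add FIRST(Call) = { [ }.
Call ::= [ bool contributes {[}.
Union: FIRST(Call) = { [ }.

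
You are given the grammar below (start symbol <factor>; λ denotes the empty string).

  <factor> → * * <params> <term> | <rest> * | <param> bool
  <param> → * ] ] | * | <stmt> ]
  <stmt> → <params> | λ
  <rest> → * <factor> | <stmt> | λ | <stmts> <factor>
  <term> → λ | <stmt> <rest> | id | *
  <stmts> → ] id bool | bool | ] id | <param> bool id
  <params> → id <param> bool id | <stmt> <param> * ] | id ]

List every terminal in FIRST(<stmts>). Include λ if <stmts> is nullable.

<stmts> → ] id bool contributes {]}.
<stmts> → bool contributes {bool}.
<stmts> → ] id contributes {]}.
From <stmts> → <param> bool id: add FIRST(<param>) = { *, ], id }.
Union: FIRST(<stmts>) = { *, ], bool, id }.

{ *, ], bool, id }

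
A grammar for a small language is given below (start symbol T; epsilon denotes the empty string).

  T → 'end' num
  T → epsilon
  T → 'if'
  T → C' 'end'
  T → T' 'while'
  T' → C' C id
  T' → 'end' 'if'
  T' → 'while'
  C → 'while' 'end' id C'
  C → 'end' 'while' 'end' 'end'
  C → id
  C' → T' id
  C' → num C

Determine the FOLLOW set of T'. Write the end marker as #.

{ 'while', id }

In T → T' 'while': add FIRST('while') = { 'while' }.
In C' → T' id: add FIRST(id) = { id }.
Union: FOLLOW(T') = { 'while', id }.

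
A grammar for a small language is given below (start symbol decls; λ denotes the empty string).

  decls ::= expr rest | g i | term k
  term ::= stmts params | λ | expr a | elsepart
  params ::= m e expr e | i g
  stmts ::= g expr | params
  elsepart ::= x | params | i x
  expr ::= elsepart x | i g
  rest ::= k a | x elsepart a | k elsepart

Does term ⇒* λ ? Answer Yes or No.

term has an λ-production, so term ⇒ λ.

Yes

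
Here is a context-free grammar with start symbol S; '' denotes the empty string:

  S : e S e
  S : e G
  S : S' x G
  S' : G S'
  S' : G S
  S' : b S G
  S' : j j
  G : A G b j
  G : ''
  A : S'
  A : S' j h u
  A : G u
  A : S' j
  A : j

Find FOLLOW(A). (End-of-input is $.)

{ b, e, j, u }

In G : A G b j: add FIRST(G b j) = { b, e, j, u }.
Union: FOLLOW(A) = { b, e, j, u }.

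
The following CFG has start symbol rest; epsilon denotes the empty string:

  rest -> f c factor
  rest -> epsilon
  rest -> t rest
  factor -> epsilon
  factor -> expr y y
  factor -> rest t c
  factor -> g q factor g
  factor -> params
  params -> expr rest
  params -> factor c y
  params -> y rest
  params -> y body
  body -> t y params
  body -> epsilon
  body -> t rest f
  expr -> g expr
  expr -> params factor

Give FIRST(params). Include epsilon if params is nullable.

{ c, f, g, t, y }

From params -> expr rest: add FIRST(expr) = { c, f, g, t, y }.
From params -> factor c y: factor nullable, take FIRST(factor) ∪ {c} = { c, f, g, t, y }.
params -> y rest contributes {y}.
params -> y body contributes {y}.
Union: FIRST(params) = { c, f, g, t, y }.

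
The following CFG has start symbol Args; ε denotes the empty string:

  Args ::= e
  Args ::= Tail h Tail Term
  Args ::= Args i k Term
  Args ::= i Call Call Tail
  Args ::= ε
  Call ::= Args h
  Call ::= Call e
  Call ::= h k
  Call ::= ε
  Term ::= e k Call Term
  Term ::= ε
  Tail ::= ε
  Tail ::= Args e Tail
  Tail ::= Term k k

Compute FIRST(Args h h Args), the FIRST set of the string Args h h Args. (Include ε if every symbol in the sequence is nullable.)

Add FIRST(Args)\{ε} = { e, h, i, k }; Args is nullable, continue.
h is a terminal; add {h} and stop.

{ e, h, i, k }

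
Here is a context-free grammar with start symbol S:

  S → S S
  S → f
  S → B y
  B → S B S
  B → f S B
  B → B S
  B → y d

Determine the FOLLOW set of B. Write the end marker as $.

In S → B y: add FIRST(y) = { y }.
In B → S B S: add FIRST(S) = { f, y }.
In B → f S B: B is at the end, add FOLLOW(B) = { f, y }.
In B → B S: add FIRST(S) = { f, y }.
Union: FOLLOW(B) = { f, y }.

{ f, y }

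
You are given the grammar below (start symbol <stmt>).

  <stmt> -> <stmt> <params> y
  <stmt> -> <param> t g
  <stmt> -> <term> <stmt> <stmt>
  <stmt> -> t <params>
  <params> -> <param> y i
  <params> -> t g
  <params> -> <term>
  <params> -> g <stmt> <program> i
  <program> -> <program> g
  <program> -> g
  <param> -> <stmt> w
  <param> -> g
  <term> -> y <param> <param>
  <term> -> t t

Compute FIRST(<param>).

{ g, t, y }

From <param> -> <stmt> w: add FIRST(<stmt>) = { g, t, y }.
<param> -> g contributes {g}.
Union: FIRST(<param>) = { g, t, y }.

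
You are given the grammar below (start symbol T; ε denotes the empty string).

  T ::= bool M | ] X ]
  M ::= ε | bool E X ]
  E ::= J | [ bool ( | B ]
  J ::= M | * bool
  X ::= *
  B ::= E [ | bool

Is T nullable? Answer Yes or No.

No

Nullable nonterminals: E, J, M.
No production of T has an RHS whose symbols are all nullable, so T is not nullable.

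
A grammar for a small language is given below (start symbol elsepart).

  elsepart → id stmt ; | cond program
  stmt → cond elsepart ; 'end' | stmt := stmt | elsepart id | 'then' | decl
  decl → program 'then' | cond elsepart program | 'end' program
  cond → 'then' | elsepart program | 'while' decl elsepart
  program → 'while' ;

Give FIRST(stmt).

{ 'end', 'then', 'while', id }

From stmt → cond elsepart ; 'end': add FIRST(cond) = { 'then', 'while', id }.
From stmt → stmt := stmt: add FIRST(stmt) = { 'end', 'then', 'while', id }.
From stmt → elsepart id: add FIRST(elsepart) = { 'then', 'while', id }.
stmt → 'then' contributes {'then'}.
From stmt → decl: add FIRST(decl) = { 'end', 'then', 'while', id }.
Union: FIRST(stmt) = { 'end', 'then', 'while', id }.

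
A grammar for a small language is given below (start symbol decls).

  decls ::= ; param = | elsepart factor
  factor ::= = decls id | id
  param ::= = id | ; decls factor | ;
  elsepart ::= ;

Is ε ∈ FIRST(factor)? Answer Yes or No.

No nonterminal in this grammar is nullable.
No production of factor has an RHS whose symbols are all nullable, so factor is not nullable.

No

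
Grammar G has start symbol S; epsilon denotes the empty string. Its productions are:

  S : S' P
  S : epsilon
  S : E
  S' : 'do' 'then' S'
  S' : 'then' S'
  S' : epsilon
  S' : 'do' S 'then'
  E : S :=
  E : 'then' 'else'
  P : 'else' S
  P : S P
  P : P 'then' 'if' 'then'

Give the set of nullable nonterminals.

{ S, S' }

Directly nullable (have an epsilon-production): S, S'.
No other nonterminal has a production whose RHS symbols are all nullable.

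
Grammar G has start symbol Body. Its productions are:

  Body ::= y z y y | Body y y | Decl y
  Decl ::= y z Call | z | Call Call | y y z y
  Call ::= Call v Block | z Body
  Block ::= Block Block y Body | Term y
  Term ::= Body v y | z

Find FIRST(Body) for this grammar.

{ y, z }

Body ::= y z y y contributes {y}.
From Body ::= Body y y: add FIRST(Body) = { y, z }.
From Body ::= Decl y: add FIRST(Decl) = { y, z }.
Union: FIRST(Body) = { y, z }.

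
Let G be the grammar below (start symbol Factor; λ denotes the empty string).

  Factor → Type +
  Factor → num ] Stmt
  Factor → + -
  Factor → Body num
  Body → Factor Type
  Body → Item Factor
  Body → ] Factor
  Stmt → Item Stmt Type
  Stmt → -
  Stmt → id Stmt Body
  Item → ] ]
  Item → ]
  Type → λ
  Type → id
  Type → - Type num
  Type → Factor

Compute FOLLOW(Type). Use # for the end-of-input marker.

In Factor → Type +: add FIRST(+) = { + }.
In Body → Factor Type: Type is at the end, add FOLLOW(Body) = { #, +, -, ], id, num }.
In Stmt → Item Stmt Type: Type is at the end, add FOLLOW(Stmt) = { #, +, -, ], id, num }.
In Type → - Type num: add FIRST(num) = { num }.
Union: FOLLOW(Type) = { #, +, -, ], id, num }.

{ #, +, -, ], id, num }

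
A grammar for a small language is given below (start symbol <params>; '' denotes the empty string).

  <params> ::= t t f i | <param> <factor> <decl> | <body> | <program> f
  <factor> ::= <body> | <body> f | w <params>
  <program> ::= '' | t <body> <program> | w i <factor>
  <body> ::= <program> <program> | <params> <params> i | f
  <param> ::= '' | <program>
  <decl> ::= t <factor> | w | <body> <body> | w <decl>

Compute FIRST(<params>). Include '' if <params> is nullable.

{ f, i, t, w, '' }

<params> ::= t t f i contributes {t}.
From <params> ::= <param> <factor> <decl>: <param>, <factor>, <decl> nullable, take FIRST(<param>) ∪ FIRST(<factor>) ∪ FIRST(<decl>) = { f, i, t, w }; also '' since the whole RHS is nullable.
From <params> ::= <body>: add FIRST(<body>) = { f, i, t, w, '' } (including '' since <body> is nullable).
From <params> ::= <program> f: <program> nullable, take FIRST(<program>) ∪ {f} = { f, t, w }.
Union: FIRST(<params>) = { f, i, t, w, '' }.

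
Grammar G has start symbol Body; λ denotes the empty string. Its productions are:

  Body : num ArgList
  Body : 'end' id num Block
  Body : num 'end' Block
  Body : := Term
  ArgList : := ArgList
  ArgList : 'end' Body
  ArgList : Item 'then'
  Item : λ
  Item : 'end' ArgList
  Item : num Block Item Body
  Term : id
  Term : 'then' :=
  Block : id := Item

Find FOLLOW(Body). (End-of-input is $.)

Body is the start symbol, so $ ∈ FOLLOW(Body).
In ArgList : 'end' Body: Body is at the end, add FOLLOW(ArgList) = { $, 'end', 'then', :=, num }.
In Item : num Block Item Body: Body is at the end, add FOLLOW(Item) = { $, 'end', 'then', :=, num }.
Union: FOLLOW(Body) = { $, 'end', 'then', :=, num }.

{ $, 'end', 'then', :=, num }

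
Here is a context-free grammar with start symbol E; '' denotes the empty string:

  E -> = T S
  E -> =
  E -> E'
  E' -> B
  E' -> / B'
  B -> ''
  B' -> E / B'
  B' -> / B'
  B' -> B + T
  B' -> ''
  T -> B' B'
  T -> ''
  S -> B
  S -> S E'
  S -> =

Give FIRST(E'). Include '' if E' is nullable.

{ /, '' }

From E' -> B: add FIRST(B) = { '' } (including '' since B is nullable).
E' -> / B' contributes {/}.
Union: FIRST(E') = { /, '' }.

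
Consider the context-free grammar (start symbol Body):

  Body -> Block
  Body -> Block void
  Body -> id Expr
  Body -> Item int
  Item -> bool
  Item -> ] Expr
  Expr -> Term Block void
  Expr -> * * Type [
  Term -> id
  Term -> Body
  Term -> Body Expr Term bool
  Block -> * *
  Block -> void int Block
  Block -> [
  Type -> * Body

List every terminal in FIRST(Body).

From Body -> Block: add FIRST(Block) = { *, [, void }.
From Body -> Block void: add FIRST(Block) = { *, [, void }.
Body -> id Expr contributes {id}.
From Body -> Item int: add FIRST(Item) = { ], bool }.
Union: FIRST(Body) = { *, [, ], bool, id, void }.

{ *, [, ], bool, id, void }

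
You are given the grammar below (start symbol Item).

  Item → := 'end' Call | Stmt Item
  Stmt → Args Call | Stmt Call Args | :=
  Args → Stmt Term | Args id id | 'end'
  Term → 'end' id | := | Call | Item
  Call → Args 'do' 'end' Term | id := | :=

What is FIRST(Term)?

{ 'end', :=, id }

Term → 'end' id contributes {'end'}.
Term → := contributes {:=}.
From Term → Call: add FIRST(Call) = { 'end', :=, id }.
From Term → Item: add FIRST(Item) = { 'end', := }.
Union: FIRST(Term) = { 'end', :=, id }.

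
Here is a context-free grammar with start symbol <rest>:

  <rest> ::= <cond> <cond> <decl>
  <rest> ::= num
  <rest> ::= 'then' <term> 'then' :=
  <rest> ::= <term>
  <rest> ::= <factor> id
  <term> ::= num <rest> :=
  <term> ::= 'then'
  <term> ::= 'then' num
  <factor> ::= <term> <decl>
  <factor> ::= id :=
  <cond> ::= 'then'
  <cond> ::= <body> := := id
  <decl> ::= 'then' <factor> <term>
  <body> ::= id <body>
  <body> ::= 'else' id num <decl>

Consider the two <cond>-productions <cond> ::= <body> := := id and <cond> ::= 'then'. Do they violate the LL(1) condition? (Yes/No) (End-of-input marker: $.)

No

FIRST(<body> := := id) = { 'else', id } and FIRST('then') = { 'then' }.
The FIRST sets are disjoint and neither alternative is nullable — no conflict.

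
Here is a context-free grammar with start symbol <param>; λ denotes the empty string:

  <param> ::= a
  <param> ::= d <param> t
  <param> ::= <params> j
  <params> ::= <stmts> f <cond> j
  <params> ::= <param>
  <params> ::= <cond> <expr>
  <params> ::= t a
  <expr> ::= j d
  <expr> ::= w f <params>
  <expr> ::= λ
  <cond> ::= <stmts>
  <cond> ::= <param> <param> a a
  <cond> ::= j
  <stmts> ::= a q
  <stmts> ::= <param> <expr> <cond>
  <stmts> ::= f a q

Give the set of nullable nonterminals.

Directly nullable (have an λ-production): <expr>.
No other nonterminal has a production whose RHS symbols are all nullable.

{ <expr> }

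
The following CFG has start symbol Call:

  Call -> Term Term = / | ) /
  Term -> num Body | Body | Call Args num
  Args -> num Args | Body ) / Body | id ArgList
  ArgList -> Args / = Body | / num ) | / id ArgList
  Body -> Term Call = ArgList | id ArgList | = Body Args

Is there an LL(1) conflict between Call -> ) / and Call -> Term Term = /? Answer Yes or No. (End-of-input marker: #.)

FIRST() /) = { ) } and FIRST(Term Term = /) = { ), =, id, num }.
Both contain ), so the two alternatives are not disjoint — LL(1) conflict.

Yes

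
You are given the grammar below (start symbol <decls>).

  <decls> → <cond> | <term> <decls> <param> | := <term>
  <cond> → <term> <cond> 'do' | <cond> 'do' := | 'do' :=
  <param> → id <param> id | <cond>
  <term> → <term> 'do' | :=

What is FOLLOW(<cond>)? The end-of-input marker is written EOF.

In <decls> → <cond>: <cond> is at the end, add FOLLOW(<decls>) = { EOF, 'do', :=, id }.
In <cond> → <term> <cond> 'do': add FIRST('do') = { 'do' }.
In <cond> → <cond> 'do' :=: add FIRST('do' :=) = { 'do' }.
In <param> → <cond>: <cond> is at the end, add FOLLOW(<param>) = { EOF, 'do', :=, id }.
Union: FOLLOW(<cond>) = { EOF, 'do', :=, id }.

{ EOF, 'do', :=, id }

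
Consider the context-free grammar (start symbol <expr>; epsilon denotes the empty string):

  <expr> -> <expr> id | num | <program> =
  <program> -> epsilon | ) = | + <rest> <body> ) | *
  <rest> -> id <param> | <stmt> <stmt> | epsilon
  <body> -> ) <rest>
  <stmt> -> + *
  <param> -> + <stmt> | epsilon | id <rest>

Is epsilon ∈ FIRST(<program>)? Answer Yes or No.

<program> has an epsilon-production, so <program> ⇒ epsilon.

Yes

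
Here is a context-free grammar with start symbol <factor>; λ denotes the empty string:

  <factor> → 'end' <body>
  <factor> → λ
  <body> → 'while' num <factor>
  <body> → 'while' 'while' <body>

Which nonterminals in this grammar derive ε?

Directly nullable (have an λ-production): <factor>.
No other nonterminal has a production whose RHS symbols are all nullable.

{ <factor> }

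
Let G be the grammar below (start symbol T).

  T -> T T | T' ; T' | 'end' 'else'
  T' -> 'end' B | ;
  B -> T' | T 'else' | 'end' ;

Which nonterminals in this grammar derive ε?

{ } (none)

No nonterminal has an empty production or an RHS whose symbols are all nullable.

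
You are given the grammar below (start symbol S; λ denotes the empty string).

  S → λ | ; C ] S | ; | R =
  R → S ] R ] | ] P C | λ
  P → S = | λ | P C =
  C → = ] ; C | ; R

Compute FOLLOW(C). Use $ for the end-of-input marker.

In S → ; C ] S: add FIRST(] S) = { ] }.
In R → ] P C: C is at the end, add FOLLOW(R) = { =, ] }.
In P → P C =: add FIRST(=) = { = }.
In C → = ] ; C: C is at the end, add FOLLOW(C) = { =, ] }.
Union: FOLLOW(C) = { =, ] }.

{ =, ] }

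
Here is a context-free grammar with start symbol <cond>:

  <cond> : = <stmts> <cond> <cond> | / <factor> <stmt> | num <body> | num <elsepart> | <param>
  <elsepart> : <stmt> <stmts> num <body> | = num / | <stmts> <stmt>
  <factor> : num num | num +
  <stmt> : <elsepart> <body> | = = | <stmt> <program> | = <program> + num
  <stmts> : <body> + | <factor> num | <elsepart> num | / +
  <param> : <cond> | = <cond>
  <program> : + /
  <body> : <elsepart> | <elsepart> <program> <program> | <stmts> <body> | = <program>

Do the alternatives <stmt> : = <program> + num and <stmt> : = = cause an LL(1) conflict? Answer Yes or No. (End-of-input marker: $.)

Yes

FIRST(= <program> + num) = { = } and FIRST(= =) = { = }.
Both contain =, so the two alternatives are not disjoint — LL(1) conflict.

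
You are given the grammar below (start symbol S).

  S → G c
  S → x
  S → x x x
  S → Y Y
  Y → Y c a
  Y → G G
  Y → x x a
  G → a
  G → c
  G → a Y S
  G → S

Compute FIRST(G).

{ a, c, x }

G → a contributes {a}.
G → c contributes {c}.
G → a Y S contributes {a}.
From G → S: add FIRST(S) = { a, c, x }.
Union: FIRST(G) = { a, c, x }.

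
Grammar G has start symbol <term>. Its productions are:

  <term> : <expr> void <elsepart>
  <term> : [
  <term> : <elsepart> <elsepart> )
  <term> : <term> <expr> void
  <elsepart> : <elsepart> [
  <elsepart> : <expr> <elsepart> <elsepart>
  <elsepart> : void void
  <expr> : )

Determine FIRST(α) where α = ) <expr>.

{ ) }

) is a terminal; add {)} and stop.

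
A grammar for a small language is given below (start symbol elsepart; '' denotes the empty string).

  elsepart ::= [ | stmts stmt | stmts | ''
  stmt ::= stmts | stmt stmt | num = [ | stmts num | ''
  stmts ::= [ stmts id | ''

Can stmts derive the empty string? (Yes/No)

stmts has an ''-production, so stmts ⇒ ''.

Yes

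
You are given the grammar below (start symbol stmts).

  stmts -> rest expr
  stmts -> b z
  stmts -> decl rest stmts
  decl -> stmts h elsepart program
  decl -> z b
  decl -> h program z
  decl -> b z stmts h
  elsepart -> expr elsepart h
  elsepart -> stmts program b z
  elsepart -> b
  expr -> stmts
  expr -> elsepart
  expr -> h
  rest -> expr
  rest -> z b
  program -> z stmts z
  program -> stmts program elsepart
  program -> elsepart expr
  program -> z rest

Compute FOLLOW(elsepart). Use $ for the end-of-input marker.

{ $, b, h, z }

In decl -> stmts h elsepart program: add FIRST(program) = { b, h, z }.
In elsepart -> expr elsepart h: add FIRST(h) = { h }.
In expr -> elsepart: elsepart is at the end, add FOLLOW(expr) = { $, b, h, z }.
In program -> stmts program elsepart: elsepart is at the end, add FOLLOW(program) = { b, h, z }.
In program -> elsepart expr: add FIRST(expr) = { b, h, z }.
Union: FOLLOW(elsepart) = { $, b, h, z }.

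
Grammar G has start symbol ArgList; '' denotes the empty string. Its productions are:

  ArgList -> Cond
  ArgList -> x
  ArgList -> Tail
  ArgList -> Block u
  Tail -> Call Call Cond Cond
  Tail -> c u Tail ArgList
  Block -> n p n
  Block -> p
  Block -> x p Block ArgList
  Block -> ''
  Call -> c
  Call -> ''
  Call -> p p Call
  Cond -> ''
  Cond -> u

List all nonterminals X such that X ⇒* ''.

{ ArgList, Block, Call, Cond, Tail }

Directly nullable (have an ''-production): Block, Call, Cond.
Tail -> Call Call Cond Cond with every symbol nullable, so Tail is nullable.
ArgList -> Cond with every symbol nullable, so ArgList is nullable.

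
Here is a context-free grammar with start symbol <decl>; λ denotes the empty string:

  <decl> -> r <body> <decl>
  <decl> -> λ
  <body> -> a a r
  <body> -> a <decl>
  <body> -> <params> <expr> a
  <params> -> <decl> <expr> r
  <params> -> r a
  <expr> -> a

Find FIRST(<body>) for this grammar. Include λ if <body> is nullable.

{ a, r }

<body> -> a a r contributes {a}.
<body> -> a <decl> contributes {a}.
From <body> -> <params> <expr> a: add FIRST(<params>) = { a, r }.
Union: FIRST(<body>) = { a, r }.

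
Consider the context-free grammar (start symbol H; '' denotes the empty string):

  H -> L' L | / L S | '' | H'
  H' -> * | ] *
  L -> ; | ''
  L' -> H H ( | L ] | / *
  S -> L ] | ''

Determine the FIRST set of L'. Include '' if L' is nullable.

From L' -> H H (: H, H nullable, take FIRST(H) ∪ FIRST(H) ∪ {(} = { (, *, /, ;, ] }.
From L' -> L ]: L nullable, take FIRST(L) ∪ {]} = { ;, ] }.
L' -> / * contributes {/}.
Union: FIRST(L') = { (, *, /, ;, ] }.

{ (, *, /, ;, ] }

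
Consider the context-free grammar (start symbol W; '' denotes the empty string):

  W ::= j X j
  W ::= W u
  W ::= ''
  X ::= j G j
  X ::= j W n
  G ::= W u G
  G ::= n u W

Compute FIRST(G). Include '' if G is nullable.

{ j, n, u }

From G ::= W u G: W nullable, take FIRST(W) ∪ {u} = { j, u }.
G ::= n u W contributes {n}.
Union: FIRST(G) = { j, n, u }.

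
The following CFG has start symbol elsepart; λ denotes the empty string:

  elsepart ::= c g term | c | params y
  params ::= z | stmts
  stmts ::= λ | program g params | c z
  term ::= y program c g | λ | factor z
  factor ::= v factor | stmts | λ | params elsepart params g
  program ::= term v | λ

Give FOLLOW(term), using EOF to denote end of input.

In elsepart ::= c g term: term is at the end, add FOLLOW(elsepart) = { EOF, c, g, v, y, z }.
In program ::= term v: add FIRST(v) = { v }.
Union: FOLLOW(term) = { EOF, c, g, v, y, z }.

{ EOF, c, g, v, y, z }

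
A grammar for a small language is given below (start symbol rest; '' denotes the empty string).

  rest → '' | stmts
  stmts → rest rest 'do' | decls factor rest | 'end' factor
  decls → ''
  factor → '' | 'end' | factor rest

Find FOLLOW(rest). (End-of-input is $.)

{ $, 'do', 'end' }

rest is the start symbol, so $ ∈ FOLLOW(rest).
In stmts → rest rest 'do': add FIRST(rest 'do') = { 'do', 'end' }.
In stmts → rest rest 'do': add FIRST('do') = { 'do' }.
In stmts → decls factor rest: rest is at the end, add FOLLOW(stmts) = { $, 'do', 'end' }.
In factor → factor rest: rest is at the end, add FOLLOW(factor) = { $, 'do', 'end' }.
Union: FOLLOW(rest) = { $, 'do', 'end' }.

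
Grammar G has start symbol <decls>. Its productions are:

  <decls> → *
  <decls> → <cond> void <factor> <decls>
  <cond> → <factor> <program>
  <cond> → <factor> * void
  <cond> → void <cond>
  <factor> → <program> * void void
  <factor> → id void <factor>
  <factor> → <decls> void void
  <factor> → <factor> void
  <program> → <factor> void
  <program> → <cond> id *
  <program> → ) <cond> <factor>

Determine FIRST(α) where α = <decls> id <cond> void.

Add FIRST(<decls>) = { ), *, id, void }; <decls> is not nullable, stop.

{ ), *, id, void }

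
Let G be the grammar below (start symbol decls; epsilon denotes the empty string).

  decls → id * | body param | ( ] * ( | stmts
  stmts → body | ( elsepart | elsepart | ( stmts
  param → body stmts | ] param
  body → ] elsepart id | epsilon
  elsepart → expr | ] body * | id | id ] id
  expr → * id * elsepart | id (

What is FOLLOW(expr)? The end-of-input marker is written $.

In elsepart → expr: expr is at the end, add FOLLOW(elsepart) = { $, id }.
Union: FOLLOW(expr) = { $, id }.

{ $, id }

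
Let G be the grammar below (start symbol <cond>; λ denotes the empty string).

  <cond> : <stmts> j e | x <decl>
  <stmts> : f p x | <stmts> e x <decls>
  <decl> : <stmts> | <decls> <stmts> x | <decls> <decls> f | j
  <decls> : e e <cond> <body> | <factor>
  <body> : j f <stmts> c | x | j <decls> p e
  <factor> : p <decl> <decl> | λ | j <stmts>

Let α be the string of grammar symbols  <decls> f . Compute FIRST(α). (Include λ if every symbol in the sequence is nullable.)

Add FIRST(<decls>)\{λ} = { e, j, p }; <decls> is nullable, continue.
f is a terminal; add {f} and stop.

{ e, f, j, p }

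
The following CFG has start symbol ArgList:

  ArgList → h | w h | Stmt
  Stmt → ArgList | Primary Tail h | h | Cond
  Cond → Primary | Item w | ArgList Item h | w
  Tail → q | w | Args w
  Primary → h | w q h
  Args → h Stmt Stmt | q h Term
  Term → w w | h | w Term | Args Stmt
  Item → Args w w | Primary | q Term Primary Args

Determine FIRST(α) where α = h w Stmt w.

{ h }

h is a terminal; add {h} and stop.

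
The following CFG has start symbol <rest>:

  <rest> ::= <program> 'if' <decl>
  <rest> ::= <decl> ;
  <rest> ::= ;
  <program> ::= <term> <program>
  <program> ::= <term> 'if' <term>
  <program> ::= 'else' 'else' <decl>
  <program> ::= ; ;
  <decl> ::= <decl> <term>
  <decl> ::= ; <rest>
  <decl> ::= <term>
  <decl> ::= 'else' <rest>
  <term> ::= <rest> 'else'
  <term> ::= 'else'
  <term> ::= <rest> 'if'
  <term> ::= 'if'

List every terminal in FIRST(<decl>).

{ 'else', 'if', ; }

From <decl> ::= <decl> <term>: add FIRST(<decl>) = { 'else', 'if', ; }.
<decl> ::= ; <rest> contributes {;}.
From <decl> ::= <term>: add FIRST(<term>) = { 'else', 'if', ; }.
<decl> ::= 'else' <rest> contributes {'else'}.
Union: FIRST(<decl>) = { 'else', 'if', ; }.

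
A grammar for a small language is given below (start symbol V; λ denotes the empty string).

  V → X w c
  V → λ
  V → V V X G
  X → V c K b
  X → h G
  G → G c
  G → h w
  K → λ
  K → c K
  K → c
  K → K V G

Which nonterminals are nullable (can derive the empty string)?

Directly nullable (have an λ-production): V, K.
No other nonterminal has a production whose RHS symbols are all nullable.

{ K, V }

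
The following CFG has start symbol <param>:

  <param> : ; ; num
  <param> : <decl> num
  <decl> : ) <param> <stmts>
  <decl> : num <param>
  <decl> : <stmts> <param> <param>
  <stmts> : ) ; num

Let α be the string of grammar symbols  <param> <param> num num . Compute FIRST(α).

{ ), ;, num }

Add FIRST(<param>) = { ), ;, num }; <param> is not nullable, stop.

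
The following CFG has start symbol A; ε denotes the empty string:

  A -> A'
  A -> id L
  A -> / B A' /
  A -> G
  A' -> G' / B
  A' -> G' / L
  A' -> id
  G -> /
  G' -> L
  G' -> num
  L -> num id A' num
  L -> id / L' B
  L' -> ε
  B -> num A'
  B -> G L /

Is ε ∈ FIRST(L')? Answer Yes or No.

L' has an ε-production, so L' ⇒ ε.

Yes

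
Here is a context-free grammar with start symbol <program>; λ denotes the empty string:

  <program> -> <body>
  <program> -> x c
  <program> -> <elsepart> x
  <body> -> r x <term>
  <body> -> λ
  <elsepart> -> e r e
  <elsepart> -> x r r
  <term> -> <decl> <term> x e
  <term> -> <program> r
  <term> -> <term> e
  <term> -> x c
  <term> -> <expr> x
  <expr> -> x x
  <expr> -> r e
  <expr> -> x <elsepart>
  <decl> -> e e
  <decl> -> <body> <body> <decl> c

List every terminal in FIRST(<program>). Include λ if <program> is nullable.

{ e, r, x, λ }

From <program> -> <body>: add FIRST(<body>) = { r, λ } (including λ since <body> is nullable).
<program> -> x c contributes {x}.
From <program> -> <elsepart> x: add FIRST(<elsepart>) = { e, x }.
Union: FIRST(<program>) = { e, r, x, λ }.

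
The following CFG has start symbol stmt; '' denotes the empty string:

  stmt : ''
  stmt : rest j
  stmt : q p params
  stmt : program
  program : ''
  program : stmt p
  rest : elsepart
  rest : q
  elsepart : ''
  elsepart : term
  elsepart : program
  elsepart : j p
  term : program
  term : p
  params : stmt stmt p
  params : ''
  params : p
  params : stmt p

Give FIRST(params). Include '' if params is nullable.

{ j, p, q, '' }

From params : stmt stmt p: stmt, stmt nullable, take FIRST(stmt) ∪ FIRST(stmt) ∪ {p} = { j, p, q }.
params : '' contributes ''.
params : p contributes {p}.
From params : stmt p: stmt nullable, take FIRST(stmt) ∪ {p} = { j, p, q }.
Union: FIRST(params) = { j, p, q, '' }.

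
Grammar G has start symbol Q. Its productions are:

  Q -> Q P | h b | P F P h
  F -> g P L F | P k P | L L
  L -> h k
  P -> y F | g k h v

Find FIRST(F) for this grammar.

{ g, h, y }

F -> g P L F contributes {g}.
From F -> P k P: add FIRST(P) = { g, y }.
From F -> L L: add FIRST(L) = { h }.
Union: FIRST(F) = { g, h, y }.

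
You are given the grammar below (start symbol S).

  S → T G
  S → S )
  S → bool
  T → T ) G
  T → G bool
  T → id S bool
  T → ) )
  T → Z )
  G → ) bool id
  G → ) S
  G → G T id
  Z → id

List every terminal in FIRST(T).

{ ), id }

From T → T ) G: add FIRST(T) = { ), id }.
From T → G bool: add FIRST(G) = { ) }.
T → id S bool contributes {id}.
T → ) ) contributes {)}.
From T → Z ): add FIRST(Z) = { id }.
Union: FIRST(T) = { ), id }.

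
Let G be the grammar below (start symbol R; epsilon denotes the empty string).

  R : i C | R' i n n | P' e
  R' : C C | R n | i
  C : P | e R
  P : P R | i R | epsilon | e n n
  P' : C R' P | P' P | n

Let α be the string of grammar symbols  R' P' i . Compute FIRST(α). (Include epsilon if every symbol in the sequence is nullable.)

Add FIRST(R')\{epsilon} = { e, i, n }; R' is nullable, continue.
Add FIRST(P')\{epsilon} = { e, i, n }; P' is nullable, continue.
i is a terminal; add {i} and stop.

{ e, i, n }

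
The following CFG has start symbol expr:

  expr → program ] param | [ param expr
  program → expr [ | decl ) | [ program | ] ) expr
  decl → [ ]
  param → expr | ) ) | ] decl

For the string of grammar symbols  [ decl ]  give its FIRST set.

{ [ }

[ is a terminal; add {[} and stop.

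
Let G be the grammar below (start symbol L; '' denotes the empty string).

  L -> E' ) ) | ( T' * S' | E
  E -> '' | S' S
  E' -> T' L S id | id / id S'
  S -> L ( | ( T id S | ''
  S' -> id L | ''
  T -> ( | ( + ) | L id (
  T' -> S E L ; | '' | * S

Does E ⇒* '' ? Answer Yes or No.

Yes

E has an ''-production, so E ⇒ ''.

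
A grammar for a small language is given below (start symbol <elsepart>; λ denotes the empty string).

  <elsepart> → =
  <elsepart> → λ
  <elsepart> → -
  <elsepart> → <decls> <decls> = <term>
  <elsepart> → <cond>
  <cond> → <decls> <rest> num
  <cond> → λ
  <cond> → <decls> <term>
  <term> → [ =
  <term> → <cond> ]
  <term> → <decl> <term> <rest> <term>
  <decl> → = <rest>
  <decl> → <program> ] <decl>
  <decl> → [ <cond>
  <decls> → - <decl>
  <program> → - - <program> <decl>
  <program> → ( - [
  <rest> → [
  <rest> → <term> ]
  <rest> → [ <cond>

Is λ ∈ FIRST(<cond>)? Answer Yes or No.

Yes

<cond> has an λ-production, so <cond> ⇒ λ.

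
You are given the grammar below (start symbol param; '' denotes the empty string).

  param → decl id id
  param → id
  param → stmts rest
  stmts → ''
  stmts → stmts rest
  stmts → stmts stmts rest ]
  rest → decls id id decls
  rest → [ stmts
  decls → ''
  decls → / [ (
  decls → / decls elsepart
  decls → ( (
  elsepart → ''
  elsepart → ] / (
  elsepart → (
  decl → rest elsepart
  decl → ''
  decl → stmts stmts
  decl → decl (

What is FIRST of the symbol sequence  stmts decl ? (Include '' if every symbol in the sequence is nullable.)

Add FIRST(stmts)\{''} = { (, /, [, id }; stmts is nullable, continue.
Add FIRST(decl)\{''} = { (, /, [, id }; decl is nullable, continue.
Every symbol is nullable, so include ''.

{ (, /, [, id, '' }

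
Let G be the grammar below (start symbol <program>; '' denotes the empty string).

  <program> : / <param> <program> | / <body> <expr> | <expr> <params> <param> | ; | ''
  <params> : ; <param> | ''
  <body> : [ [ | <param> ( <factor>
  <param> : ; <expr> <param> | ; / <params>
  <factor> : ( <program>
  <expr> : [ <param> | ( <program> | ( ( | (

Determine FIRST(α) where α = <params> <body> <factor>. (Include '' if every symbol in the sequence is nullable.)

Add FIRST(<params>)\{''} = { ; }; <params> is nullable, continue.
Add FIRST(<body>) = { ;, [ }; <body> is not nullable, stop.

{ ;, [ }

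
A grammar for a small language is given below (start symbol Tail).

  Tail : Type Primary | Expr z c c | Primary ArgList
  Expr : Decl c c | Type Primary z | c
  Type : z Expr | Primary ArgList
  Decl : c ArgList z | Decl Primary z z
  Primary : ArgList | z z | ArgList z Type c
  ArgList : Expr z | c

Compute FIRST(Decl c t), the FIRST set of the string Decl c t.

{ c }

Add FIRST(Decl) = { c }; Decl is not nullable, stop.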